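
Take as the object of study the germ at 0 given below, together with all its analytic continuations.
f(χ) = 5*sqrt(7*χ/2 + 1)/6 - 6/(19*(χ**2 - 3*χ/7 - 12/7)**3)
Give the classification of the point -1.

The point is a regular point.

Denominator factors: χ**2 - 3*χ/7 - 12/7 = -2/7 at χ = -1 — none vanishes.
Branch term sqrt(1 - χ/(-2/7)): argument at -1 is -5/2, nonzero, so -1 is not its branch point (a point on a principal cut is still regular for the continued germ).
So the germ continues analytically to -1.


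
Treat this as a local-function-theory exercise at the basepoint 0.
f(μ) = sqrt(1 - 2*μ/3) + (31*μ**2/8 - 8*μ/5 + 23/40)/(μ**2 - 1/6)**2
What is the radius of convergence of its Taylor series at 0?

Denominator factor (μ**2 - 1/6)^2: discriminant 2/3, real irrational roots (1/6)*sqrt(6) and -(1/6)*sqrt(6); poles of order 2, moduli (1/6)*sqrt(6) and (1/6)*sqrt(6).
Branch term (1)*sqrt(1 - μ/(3/2)): its argument vanishes at μ = 3/2, a square-root branch point, modulus 3/2.
The radius of convergence is the smallest modulus among the singular points: (1/6)*sqrt(6).

The radius of convergence is (1/6)*sqrt(6).


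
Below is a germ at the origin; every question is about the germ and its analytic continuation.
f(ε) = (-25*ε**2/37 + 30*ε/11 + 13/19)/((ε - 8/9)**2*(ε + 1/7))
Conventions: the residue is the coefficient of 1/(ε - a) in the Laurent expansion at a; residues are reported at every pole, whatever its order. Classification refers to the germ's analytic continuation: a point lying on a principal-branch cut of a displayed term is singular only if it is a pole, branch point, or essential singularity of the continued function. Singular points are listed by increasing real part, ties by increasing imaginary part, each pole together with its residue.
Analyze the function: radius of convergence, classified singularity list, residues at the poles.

Denominator factor (ε + 1/7): pole of order 1 at -1/7, modulus 1/7.
Denominator factor (ε - 8/9)^2: pole of order 2 at 8/9, modulus 8/9.
The radius of convergence is the smallest modulus among the singular points: 1/7.
At the order-1 pole -1/7 set g(ε) = (ε - (-1/7))*f(ε) = (-25*ε**2/37 + 30*ε/11 + 13/19)/(ε - 8/9)**2.
Simple pole: residue = g(a) at a = -1/7, which is 8618724/32671925.
At the order-2 pole 8/9 set g(ε) = (ε - (8/9))^2*f(ε) = (-25*ε**2/37 + 30*ε/11 + 13/19)/(ε + 1/7).
Order-2 pole: residue = g'(a); g'(8/9) = -829577/883025, so the residue is -829577/883025.
List the singular points by increasing real part (a conjugate pair: the negative imaginary part first).

Radius of convergence at 0: 1/7.
At -1/7: a pole of order 1; residue 8618724/32671925.
At 8/9: a pole of order 2; residue -829577/883025.


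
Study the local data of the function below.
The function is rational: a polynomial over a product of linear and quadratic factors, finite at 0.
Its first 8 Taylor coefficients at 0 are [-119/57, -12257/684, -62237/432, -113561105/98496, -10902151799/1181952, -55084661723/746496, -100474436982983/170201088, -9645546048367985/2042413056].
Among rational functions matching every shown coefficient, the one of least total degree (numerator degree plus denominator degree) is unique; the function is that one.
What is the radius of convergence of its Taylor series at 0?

The radius of convergence is 1/8.

No rational of total degree below 2 reproduces all 8 coefficients; solving the [0/2] Pade equations on them gives f(β) = -17/(38*(β - 12/7)*(β - 1/8)), whose expansion matches every shown term.
Denominator factor (β - 1/8): pole of order 1 at 1/8, modulus 1/8.
Denominator factor (β - 12/7): pole of order 1 at 12/7, modulus 12/7.
The radius of convergence is the smallest modulus among the singular points: 1/8.


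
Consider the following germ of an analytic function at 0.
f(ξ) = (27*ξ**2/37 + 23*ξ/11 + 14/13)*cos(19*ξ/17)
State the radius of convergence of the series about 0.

The radius of convergence is infinite.

The factor cos(19*ξ/17) is entire and contributes no finite singular point.
The polynomial part has no poles.
No finite singular points: the Taylor series at 0 converges everywhere.


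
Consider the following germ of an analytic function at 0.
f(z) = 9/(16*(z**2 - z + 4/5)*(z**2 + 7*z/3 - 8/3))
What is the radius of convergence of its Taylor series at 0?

Denominator factor (z**2 - z + 4/5): discriminant -11/5, complex-conjugate roots (1/2) + ((1/10)*sqrt(55))*i and (1/2) - ((1/10)*sqrt(55))*i; poles of order 1, moduli (2/5)*sqrt(5) and (2/5)*sqrt(5).
Denominator factor (z**2 + 7*z/3 - 8/3): discriminant 145/9, real irrational roots -7/6 + (1/6)*sqrt(145) and -7/6 - (1/6)*sqrt(145); poles of order 1, moduli -7/6 + (1/6)*sqrt(145) and 7/6 + (1/6)*sqrt(145).
The radius of convergence is the smallest modulus among the singular points: -7/6 + (1/6)*sqrt(145).

The radius of convergence is -7/6 + (1/6)*sqrt(145).


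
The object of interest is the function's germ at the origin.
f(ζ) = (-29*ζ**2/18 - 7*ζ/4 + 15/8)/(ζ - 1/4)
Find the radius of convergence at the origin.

Denominator factor (ζ - 1/4): pole of order 1 at 1/4, modulus 1/4.
The radius of convergence is the smallest modulus among the singular points: 1/4.

The radius of convergence is 1/4.


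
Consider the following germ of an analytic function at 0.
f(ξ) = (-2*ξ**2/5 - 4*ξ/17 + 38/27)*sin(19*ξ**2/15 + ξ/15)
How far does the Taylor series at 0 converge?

The factor sin(19*ξ**2/15 + ξ/15) is entire and contributes no finite singular point.
The polynomial part has no poles.
No finite singular points: the Taylor series at 0 converges everywhere.

The radius of convergence is infinite.


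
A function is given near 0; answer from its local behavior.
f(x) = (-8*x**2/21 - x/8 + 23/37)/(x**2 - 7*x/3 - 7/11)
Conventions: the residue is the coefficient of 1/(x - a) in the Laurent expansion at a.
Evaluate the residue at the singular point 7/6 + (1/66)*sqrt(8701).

The factor x**2 - 7*x/3 - 7/11 splits as (x - a)(x - a') with a = 7/6 + (1/66)*sqrt(8701), a' = 7/6 - (1/66)*sqrt(8701). At the order-1 pole a set g(x) = (x - a)*f(x) = [-8*x**2/21 - x/8 + 23/37] / (x - a').
Simple pole: residue = g(a) at a = 7/6 + (1/66)*sqrt(8701), which is -73/144 - (141305/46358928)*sqrt(8701).

The residue is -73/144 - (141305/46358928)*sqrt(8701).


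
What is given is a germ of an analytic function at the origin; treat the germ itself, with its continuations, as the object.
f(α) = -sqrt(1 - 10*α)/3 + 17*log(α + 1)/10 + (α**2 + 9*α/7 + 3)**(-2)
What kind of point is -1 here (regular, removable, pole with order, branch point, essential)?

The point is a logarithmic branch point.

The term (17/10)*log(1 - α/(-1)) has argument 1 - -1/(-1) = 0 at -1: a logarithmic (infinitely-sheeted) branch point; the remaining terms are analytic or single-valued there.


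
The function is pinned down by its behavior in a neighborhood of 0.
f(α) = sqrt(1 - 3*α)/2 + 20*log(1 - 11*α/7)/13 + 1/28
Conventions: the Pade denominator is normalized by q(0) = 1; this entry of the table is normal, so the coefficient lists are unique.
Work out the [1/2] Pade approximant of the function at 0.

The Pade approximant has numerator coefficients [15/28, -774205948349/214626127352]; denominator coefficients [1, -483897441/589632218, -908245867/3537793308].

Taylor coefficients needed (expand at 0): a_0 = 15/28, a_1 = -1153/364, a_2 = -25093/10192, a_3 = -1213019/428064.
Write the denominator as Q(α) = 1 + q1*α + q2*α^2. Requiring Q*f - P = O(α^4) with deg P <= 1 kills the coefficients of α^2..α^3 in Q*f:
  α^2: a_2 + q1*a_1 + q2*a_0 = 0, i.e. -25093/10192 + (-1153/364)*q1 + (15/28)*q2 = 0.
  α^3: a_3 + q1*a_2 + q2*a_1 = 0, i.e. -1213019/428064 + (-25093/10192)*q1 + (-1153/364)*q2 = 0.
Solving this linear system: q1 = -483897441/589632218, q2 = -908245867/3537793308.
The numerator is Q*f truncated at degree 1: P0 = a_0 = 15/28; P1 = a_1 + q1*a_0 = -774205948349/214626127352.


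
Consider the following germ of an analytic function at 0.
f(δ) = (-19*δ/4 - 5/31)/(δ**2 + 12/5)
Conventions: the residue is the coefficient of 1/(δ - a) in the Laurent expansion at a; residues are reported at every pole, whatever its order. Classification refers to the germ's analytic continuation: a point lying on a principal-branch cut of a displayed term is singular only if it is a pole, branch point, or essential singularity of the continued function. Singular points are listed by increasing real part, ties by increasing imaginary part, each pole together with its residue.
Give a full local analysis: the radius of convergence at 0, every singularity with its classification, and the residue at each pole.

Denominator factor (δ**2 + 12/5): discriminant -48/5, complex-conjugate roots ((2/5)*sqrt(15))*i and -((2/5)*sqrt(15))*i; poles of order 1, moduli (2/5)*sqrt(15) and (2/5)*sqrt(15).
The radius of convergence is the smallest modulus among the singular points: (2/5)*sqrt(15).
The factor δ**2 + 12/5 splits as (δ - a)(δ - a') with a = -((2/5)*sqrt(15))*i, a' = ((2/5)*sqrt(15))*i. At the order-1 pole a set g(δ) = (δ - a)*f(δ) = [-19*δ/4 - 5/31] / (δ - a').
Simple pole: residue = g(a) at a = -((2/5)*sqrt(15))*i, which is (-19/8) - ((5/372)*sqrt(15))*i.
The factor δ**2 + 12/5 splits as (δ - a)(δ - a') with a = ((2/5)*sqrt(15))*i, a' = -((2/5)*sqrt(15))*i. At the order-1 pole a set g(δ) = (δ - a)*f(δ) = [-19*δ/4 - 5/31] / (δ - a').
Simple pole: residue = g(a) at a = ((2/5)*sqrt(15))*i, which is (-19/8) + ((5/372)*sqrt(15))*i.
List the singular points by increasing real part (a conjugate pair: the negative imaginary part first).

Radius of convergence at 0: (2/5)*sqrt(15).
At -((2/5)*sqrt(15))*i: a pole of order 1; residue (-19/8) - ((5/372)*sqrt(15))*i.
At ((2/5)*sqrt(15))*i: a pole of order 1; residue (-19/8) + ((5/372)*sqrt(15))*i.


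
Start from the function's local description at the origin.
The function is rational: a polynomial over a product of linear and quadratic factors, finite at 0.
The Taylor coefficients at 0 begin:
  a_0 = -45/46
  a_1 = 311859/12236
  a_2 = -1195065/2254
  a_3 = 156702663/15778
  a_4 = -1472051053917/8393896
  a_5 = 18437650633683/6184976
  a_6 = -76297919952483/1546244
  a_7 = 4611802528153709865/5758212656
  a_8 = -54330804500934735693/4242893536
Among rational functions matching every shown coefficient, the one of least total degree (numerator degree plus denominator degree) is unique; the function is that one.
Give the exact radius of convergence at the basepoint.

The radius of convergence is -2 + (1/7)*sqrt(210).

No rational of total degree below 7 reproduces all 9 coefficients; solving the [1/6] Pade equations on them gives f(θ) = (-9*θ/19 - 10/23)/((θ - 7/3)**2*(θ**2 - 4*θ - 2/7)**2), whose expansion matches every shown term.
Denominator factor (θ - 7/3)^2: pole of order 2 at 7/3, modulus 7/3.
Denominator factor (θ**2 - 4*θ - 2/7)^2: discriminant 120/7, real irrational roots 2 + (1/7)*sqrt(210) and 2 - (1/7)*sqrt(210); poles of order 2, moduli 2 + (1/7)*sqrt(210) and -2 + (1/7)*sqrt(210).
The radius of convergence is the smallest modulus among the singular points: -2 + (1/7)*sqrt(210).


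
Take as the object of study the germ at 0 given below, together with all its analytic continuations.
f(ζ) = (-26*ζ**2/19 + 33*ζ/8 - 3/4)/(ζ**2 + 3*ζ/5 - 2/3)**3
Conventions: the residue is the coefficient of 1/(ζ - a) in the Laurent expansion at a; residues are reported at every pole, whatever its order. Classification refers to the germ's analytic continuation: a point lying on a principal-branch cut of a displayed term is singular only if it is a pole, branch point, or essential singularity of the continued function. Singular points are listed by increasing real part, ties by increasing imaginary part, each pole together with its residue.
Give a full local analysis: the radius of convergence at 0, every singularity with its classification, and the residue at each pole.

Radius of convergence at 0: -3/10 + (1/30)*sqrt(681).
At -3/10 - (1/30)*sqrt(681): a pole of order 3; residue (45285375/1777956616)*sqrt(681).
At -3/10 + (1/30)*sqrt(681): a pole of order 3; residue -(45285375/1777956616)*sqrt(681).


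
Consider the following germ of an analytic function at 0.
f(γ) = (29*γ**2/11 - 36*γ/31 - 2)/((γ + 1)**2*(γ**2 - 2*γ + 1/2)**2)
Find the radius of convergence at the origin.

Denominator factor (γ + 1)^2: pole of order 2 at -1, modulus 1.
Denominator factor (γ**2 - 2*γ + 1/2)^2: discriminant 2, real irrational roots 1 + (1/2)*sqrt(2) and 1 - (1/2)*sqrt(2); poles of order 2, moduli 1 + (1/2)*sqrt(2) and 1 - (1/2)*sqrt(2).
The radius of convergence is the smallest modulus among the singular points: 1 - (1/2)*sqrt(2).

The radius of convergence is 1 - (1/2)*sqrt(2).


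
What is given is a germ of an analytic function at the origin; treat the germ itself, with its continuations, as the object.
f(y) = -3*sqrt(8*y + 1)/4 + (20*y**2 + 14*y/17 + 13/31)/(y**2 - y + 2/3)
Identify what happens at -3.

The point is a regular point.

Denominator factors: y**2 - y + 2/3 = 38/3 at y = -3 — none vanishes.
Branch term sqrt(1 - y/(-1/8)): argument at -3 is -23, nonzero, so -3 is not its branch point (a point on a principal cut is still regular for the continued germ).
So the germ continues analytically to -3.


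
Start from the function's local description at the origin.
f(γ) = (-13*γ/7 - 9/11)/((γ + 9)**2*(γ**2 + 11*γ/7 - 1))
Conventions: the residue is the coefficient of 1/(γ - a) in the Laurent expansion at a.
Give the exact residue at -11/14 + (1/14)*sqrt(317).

The factor γ**2 + 11*γ/7 - 1 splits as (γ - a)(γ - a') with a = -11/14 + (1/14)*sqrt(317), a' = -11/14 - (1/14)*sqrt(317). At the order-1 pole a set g(γ) = (γ - a)*f(γ) = [(-13*γ/7 - 9/11)/(γ + 9)**2] / (γ - a').
Simple pole: residue = g(a) at a = -11/14 + (1/14)*sqrt(317), which is -74837/4675462 + (706559/1482121454)*sqrt(317).

The residue is -74837/4675462 + (706559/1482121454)*sqrt(317).


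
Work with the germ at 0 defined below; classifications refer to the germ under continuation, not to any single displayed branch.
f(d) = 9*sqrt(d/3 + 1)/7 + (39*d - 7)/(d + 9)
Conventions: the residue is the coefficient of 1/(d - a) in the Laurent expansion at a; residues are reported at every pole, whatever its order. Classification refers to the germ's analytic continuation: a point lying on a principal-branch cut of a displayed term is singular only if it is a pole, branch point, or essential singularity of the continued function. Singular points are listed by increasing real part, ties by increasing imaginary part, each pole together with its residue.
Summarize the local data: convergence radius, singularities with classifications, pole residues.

Radius of convergence at 0: 3.
At -9: a pole of order 1; residue -358.
At -3: an algebraic (square-root) branch point.

Denominator factor (d + 9): pole of order 1 at -9, modulus 9.
Branch term (9/7)*sqrt(1 - d/(-3)): its argument vanishes at d = -3, a square-root branch point, modulus 3.
The radius of convergence is the smallest modulus among the singular points: 3.
The branch term is analytic at -9 and contributes nothing to the residue; only the rational part matters.
At the order-1 pole -9 set g(d) = (d - (-9))*(rational part) = 39*d - 7.
Simple pole: residue = g(a) at a = -9, which is -358.
List the singular points by increasing real part (a conjugate pair: the negative imaginary part first).


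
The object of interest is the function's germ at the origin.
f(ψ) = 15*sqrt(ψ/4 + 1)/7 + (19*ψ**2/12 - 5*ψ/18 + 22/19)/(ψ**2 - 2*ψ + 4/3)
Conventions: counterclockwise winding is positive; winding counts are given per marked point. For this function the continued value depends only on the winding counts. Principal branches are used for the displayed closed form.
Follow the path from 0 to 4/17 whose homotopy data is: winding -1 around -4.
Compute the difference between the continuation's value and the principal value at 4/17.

The rational part is single-valued and drops out of the difference; each branch term changes only by its own monodromy.
(15/7)*sqrt(1 - ψ/(-4)): winding -1 is odd, the square root flips sign, contributing -2*(15/7)*sqrt(1 - (4/17)/(-4)) = -2*(15/7)*sqrt(18/17) = -(90/119)*sqrt(34).
Summing the contributions at ψ = 4/17 gives -(90/119)*sqrt(34).

Continued minus principal equals -(90/119)*sqrt(34).


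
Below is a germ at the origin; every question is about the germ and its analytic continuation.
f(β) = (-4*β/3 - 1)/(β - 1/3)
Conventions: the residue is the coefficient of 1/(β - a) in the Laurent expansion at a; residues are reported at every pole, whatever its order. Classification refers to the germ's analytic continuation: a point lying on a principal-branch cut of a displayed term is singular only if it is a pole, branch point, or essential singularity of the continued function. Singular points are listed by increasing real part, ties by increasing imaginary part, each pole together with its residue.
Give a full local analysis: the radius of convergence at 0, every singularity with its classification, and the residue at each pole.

Denominator factor (β - 1/3): pole of order 1 at 1/3, modulus 1/3.
The radius of convergence is the smallest modulus among the singular points: 1/3.
At the order-1 pole 1/3 set g(β) = (β - (1/3))*f(β) = -4*β/3 - 1.
Simple pole: residue = g(a) at a = 1/3, which is -13/9.

Radius of convergence at 0: 1/3.
At 1/3: a pole of order 1; residue -13/9.


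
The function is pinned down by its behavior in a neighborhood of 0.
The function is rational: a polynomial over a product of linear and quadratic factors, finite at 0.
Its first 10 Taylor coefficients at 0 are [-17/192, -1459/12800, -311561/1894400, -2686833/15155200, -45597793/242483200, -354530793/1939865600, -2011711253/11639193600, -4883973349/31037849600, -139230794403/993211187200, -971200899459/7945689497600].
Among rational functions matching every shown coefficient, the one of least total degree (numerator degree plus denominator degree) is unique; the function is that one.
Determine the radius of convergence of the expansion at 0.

No rational of total degree below 8 reproduces all 10 coefficients; solving the [2/6] Pade equations on them gives f(σ) = (17*σ**2/37 + 23*σ/25 + 17/3)/(σ**2 + 3*σ/2 - 4)**3, whose expansion matches every shown term.
Denominator factor (σ**2 + 3*σ/2 - 4)^3: discriminant 73/4, real irrational roots -3/4 + (1/4)*sqrt(73) and -3/4 - (1/4)*sqrt(73); poles of order 3, moduli -3/4 + (1/4)*sqrt(73) and 3/4 + (1/4)*sqrt(73).
The radius of convergence is the smallest modulus among the singular points: -3/4 + (1/4)*sqrt(73).

The radius of convergence is -3/4 + (1/4)*sqrt(73).


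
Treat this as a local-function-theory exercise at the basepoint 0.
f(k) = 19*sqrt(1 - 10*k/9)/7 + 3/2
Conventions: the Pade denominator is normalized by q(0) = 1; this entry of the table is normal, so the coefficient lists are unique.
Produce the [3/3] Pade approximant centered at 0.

The Pade approximant has numerator coefficients [59/14, -265/36, 1175/324, -5125/11664]; denominator coefficients [1, -25/18, 25/54, -125/5832].

Taylor coefficients needed (expand at 0): a_0 = 59/14, a_1 = -95/63, a_2 = -475/1134, a_3 = -2375/10206, a_4 = -59375/367416, a_5 = -59375/472392, a_6 = -296875/2834352.
Write the denominator as Q(k) = 1 + q1*k + q2*k^2 + q3*k^3. Requiring Q*f - P = O(k^7) with deg P <= 3 kills the coefficients of k^4..k^6 in Q*f:
  k^4: a_4 + q1*a_3 + q2*a_2 + q3*a_1 = 0, i.e. -59375/367416 + (-2375/10206)*q1 + (-475/1134)*q2 + (-95/63)*q3 = 0.
  k^5: a_5 + q1*a_4 + q2*a_3 + q3*a_2 = 0, i.e. -59375/472392 + (-59375/367416)*q1 + (-2375/10206)*q2 + (-475/1134)*q3 = 0.
  k^6: a_6 + q1*a_5 + q2*a_4 + q3*a_3 = 0, i.e. -296875/2834352 + (-59375/472392)*q1 + (-59375/367416)*q2 + (-2375/10206)*q3 = 0.
Solving this linear system: q1 = -25/18, q2 = 25/54, q3 = -125/5832.
The numerator is Q*f truncated at degree 3: P0 = a_0 = 59/14; P1 = a_1 + q1*a_0 = -265/36; P2 = a_2 + q1*a_1 + q2*a_0 = 1175/324; P3 = a_3 + q1*a_2 + q2*a_1 + q3*a_0 = -5125/11664.


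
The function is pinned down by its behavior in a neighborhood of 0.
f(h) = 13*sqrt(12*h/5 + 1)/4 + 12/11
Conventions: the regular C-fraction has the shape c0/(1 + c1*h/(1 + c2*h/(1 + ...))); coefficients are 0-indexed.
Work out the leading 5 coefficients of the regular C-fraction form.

Taylor coefficients (expand at 0): a_0 = 191/44, a_1 = 39/10, a_2 = -117/50, a_3 = 351/125, a_4 = -1053/250.
c0 = a_0 = 191/44. Peel one level at a time: if S = 1 + c*h/S' with S'(0) = 1, then c is the h-coefficient of S and S' = c*h/(S - 1).
S_1 = c0/f = 1 + (-858/955)*h + (1227798/912025)*h^2 + ...; c1 = -858/955.
S_2 = c1*h/(S_1 - 1) = 1 + (1431/955)*h + (-9/25)*h^2 + ...; c2 = 1431/955.
S_3 = c2*h/(S_2 - 1) = 1 + (191/795)*h + (-145733/632025)*h^2 + ...; c3 = 191/795.
S_4 = c3*h/(S_3 - 1) = 1 + (763/795)*h + ...; c4 = 763/795.

The regular C-fraction coefficients are [191/44, -858/955, 1431/955, 191/795, 763/795].


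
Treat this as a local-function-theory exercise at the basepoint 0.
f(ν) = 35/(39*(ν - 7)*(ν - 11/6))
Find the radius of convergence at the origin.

The radius of convergence is 11/6.

Denominator factor (ν - 7): pole of order 1 at 7, modulus 7.
Denominator factor (ν - 11/6): pole of order 1 at 11/6, modulus 11/6.
The radius of convergence is the smallest modulus among the singular points: 11/6.


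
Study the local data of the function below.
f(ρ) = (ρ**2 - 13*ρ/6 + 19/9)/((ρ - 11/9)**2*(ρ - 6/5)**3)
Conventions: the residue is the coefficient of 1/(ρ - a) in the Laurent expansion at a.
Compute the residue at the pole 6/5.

At the order-3 pole 6/5 set g(ρ) = (ρ - (6/5))^3*f(ρ) = (ρ**2 - 13*ρ/6 + 19/9)/(ρ - 11/9)**2.
Order-3 pole: residue = g''(a)/2; g''(6/5) = 23490000, so the residue is 11745000.

The residue is 11745000.


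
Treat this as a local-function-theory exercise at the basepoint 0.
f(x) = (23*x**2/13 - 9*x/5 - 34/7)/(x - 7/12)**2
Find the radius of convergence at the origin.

Denominator factor (x - 7/12)^2: pole of order 2 at 7/12, modulus 7/12.
The radius of convergence is the smallest modulus among the singular points: 7/12.

The radius of convergence is 7/12.


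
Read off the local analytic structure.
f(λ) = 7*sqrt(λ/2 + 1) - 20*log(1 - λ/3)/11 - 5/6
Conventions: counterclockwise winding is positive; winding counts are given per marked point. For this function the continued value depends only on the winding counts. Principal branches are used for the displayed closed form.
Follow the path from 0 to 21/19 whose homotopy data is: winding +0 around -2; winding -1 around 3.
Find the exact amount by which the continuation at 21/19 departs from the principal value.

The rational part is single-valued and drops out of the difference; each branch term changes only by its own monodromy.
(7)*sqrt(1 - λ/(-2)): winding +0 is even, the square root returns to the same sheet, contribution 0.
(-20/11)*log(1 - λ/(3)): each positive loop around 3 adds 2*pi*i to the log, so winding -1 contributes (-20/11)*(-1)*2*pi*i = (40/11)*pi*i.
Summing the contributions at λ = 21/19 gives (40/11)*pi*i.

Continued minus principal equals (40/11)*pi*i.


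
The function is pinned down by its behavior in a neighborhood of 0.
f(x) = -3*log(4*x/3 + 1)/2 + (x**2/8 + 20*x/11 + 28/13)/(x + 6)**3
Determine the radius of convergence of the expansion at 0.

Denominator factor (x + 6)^3: pole of order 3 at -6, modulus 6.
Branch term (-3/2)*log(1 - x/(-3/4)): its argument vanishes at x = -3/4, a logarithmic branch point, modulus 3/4.
The radius of convergence is the smallest modulus among the singular points: 3/4.

The radius of convergence is 3/4.


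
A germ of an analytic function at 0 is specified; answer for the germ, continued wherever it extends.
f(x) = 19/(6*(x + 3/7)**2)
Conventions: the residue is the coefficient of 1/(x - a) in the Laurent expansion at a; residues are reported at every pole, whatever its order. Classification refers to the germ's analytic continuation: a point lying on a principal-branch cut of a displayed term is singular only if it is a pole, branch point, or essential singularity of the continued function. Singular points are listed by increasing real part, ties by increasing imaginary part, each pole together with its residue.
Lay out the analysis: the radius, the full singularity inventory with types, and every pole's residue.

Radius of convergence at 0: 3/7.
At -3/7: a pole of order 2; residue 0.

Denominator factor (x + 3/7)^2: pole of order 2 at -3/7, modulus 3/7.
The radius of convergence is the smallest modulus among the singular points: 3/7.
At the order-2 pole -3/7 set g(x) = (x - (-3/7))^2*f(x) = 19/6.
Order-2 pole: residue = g'(a); g'(-3/7) = 0, so the residue is 0.


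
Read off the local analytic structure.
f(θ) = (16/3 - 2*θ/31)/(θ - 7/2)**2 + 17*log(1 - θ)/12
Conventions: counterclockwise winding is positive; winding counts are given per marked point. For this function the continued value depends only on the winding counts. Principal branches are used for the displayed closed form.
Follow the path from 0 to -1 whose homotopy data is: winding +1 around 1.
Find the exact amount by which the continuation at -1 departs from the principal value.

The rational part is single-valued and drops out of the difference; each branch term changes only by its own monodromy.
(17/12)*log(1 - θ/(1)): each positive loop around 1 adds 2*pi*i to the log, so winding +1 contributes (17/12)*(1)*2*pi*i = (17/6)*pi*i.
Summing the contributions at θ = -1 gives (17/6)*pi*i.

Continued minus principal equals (17/6)*pi*i.


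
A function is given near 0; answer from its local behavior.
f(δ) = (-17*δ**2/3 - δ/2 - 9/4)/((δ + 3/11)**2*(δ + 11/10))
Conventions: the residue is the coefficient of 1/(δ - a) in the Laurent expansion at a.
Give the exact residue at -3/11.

The residue is 56610/8281.

At the order-2 pole -3/11 set g(δ) = (δ - (-3/11))^2*f(δ) = (-17*δ**2/3 - δ/2 - 9/4)/(δ + 11/10).
Order-2 pole: residue = g'(a); g'(-3/11) = 56610/8281, so the residue is 56610/8281.


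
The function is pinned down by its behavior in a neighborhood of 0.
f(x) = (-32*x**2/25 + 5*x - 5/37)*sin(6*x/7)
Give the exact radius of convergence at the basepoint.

The factor sin(6*x/7) is entire and contributes no finite singular point.
The polynomial part has no poles.
No finite singular points: the Taylor series at 0 converges everywhere.

The radius of convergence is infinite.


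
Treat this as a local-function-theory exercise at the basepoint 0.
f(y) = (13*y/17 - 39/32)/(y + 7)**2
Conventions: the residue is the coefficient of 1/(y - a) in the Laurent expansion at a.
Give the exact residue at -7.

At the order-2 pole -7 set g(y) = (y - (-7))^2*f(y) = 13*y/17 - 39/32.
Order-2 pole: residue = g'(a); g'(-7) = 13/17, so the residue is 13/17.

The residue is 13/17.


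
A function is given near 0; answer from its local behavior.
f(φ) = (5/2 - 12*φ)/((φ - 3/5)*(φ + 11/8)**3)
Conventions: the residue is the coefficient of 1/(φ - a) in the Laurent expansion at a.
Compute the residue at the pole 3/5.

The residue is -300800/493039.

At the order-1 pole 3/5 set g(φ) = (φ - (3/5))*f(φ) = (5/2 - 12*φ)/(φ + 11/8)**3.
Simple pole: residue = g(a) at a = 3/5, which is -300800/493039.


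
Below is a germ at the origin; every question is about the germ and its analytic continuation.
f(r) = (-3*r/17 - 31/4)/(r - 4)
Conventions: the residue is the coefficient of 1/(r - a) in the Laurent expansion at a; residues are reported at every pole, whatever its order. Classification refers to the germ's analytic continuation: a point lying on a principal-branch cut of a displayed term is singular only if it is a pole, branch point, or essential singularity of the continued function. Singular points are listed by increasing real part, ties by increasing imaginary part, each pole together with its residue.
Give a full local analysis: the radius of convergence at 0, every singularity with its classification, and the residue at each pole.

Radius of convergence at 0: 4.
At 4: a pole of order 1; residue -575/68.

Denominator factor (r - 4): pole of order 1 at 4, modulus 4.
The radius of convergence is the smallest modulus among the singular points: 4.
At the order-1 pole 4 set g(r) = (r - (4))*f(r) = -3*r/17 - 31/4.
Simple pole: residue = g(a) at a = 4, which is -575/68.


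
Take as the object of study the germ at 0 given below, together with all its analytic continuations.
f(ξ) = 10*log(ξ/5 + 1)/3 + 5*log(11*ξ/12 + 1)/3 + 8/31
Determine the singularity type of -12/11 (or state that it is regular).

The point is a logarithmic branch point.

The term (5/3)*log(1 - ξ/(-12/11)) has argument 1 - -12/11/(-12/11) = 0 at -12/11: a logarithmic (infinitely-sheeted) branch point; the remaining terms are analytic or single-valued there.


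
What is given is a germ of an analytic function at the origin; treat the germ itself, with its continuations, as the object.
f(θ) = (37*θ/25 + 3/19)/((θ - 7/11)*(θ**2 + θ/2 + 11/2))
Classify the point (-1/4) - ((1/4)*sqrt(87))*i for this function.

The point is a pole of order 1.

The denominator factor θ**2 + θ/2 + 11/2 vanishes at (-1/4) - ((1/4)*sqrt(87))*i and appears to the power 1; the numerator there equals (-403/1900) - ((37/100)*sqrt(87))*i, nonzero, and no other factor vanishes.
Hence a pole whose order is the multiplicity, 1.


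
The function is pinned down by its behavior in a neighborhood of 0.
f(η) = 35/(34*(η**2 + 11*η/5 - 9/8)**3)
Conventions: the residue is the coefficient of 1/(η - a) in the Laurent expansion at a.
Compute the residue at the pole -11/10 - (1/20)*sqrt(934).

The factor η**2 + 11*η/5 - 9/8 splits as (η - a)(η - a') with a = -11/10 - (1/20)*sqrt(934), a' = -11/10 + (1/20)*sqrt(934). At the order-3 pole a set g(η) = (η - a)^3*f(η) = [35/34] / (η - a')^3.
Order-3 pole: residue = g''(a)/2; g''(-11/10 - (1/20)*sqrt(934)) = -(2625000/1731408571)*sqrt(934), so the residue is -(1312500/1731408571)*sqrt(934).

The residue is -(1312500/1731408571)*sqrt(934).


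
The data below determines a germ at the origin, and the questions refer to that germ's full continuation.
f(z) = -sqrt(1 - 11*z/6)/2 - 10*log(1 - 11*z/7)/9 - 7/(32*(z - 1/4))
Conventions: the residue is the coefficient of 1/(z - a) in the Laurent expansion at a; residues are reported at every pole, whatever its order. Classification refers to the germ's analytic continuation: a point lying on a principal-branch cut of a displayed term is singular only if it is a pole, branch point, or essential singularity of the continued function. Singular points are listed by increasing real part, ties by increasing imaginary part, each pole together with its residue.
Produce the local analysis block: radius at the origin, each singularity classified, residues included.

Radius of convergence at 0: 1/4.
At 1/4: a pole of order 1; residue -7/32.
At 6/11: an algebraic (square-root) branch point.
At 7/11: a logarithmic branch point.

Denominator factor (z - 1/4): pole of order 1 at 1/4, modulus 1/4.
Branch term (-1/2)*sqrt(1 - z/(6/11)): its argument vanishes at z = 6/11, a square-root branch point, modulus 6/11.
Branch term (-10/9)*log(1 - z/(7/11)): its argument vanishes at z = 7/11, a logarithmic branch point, modulus 7/11.
The radius of convergence is the smallest modulus among the singular points: 1/4.
The branch terms are analytic at 1/4 and contribute nothing to the residue; only the rational part matters.
At the order-1 pole 1/4 set g(z) = (z - (1/4))*(rational part) = -7/32.
Simple pole: residue = g(a) at a = 1/4, which is -7/32.
List the singular points by increasing real part (a conjugate pair: the negative imaginary part first).


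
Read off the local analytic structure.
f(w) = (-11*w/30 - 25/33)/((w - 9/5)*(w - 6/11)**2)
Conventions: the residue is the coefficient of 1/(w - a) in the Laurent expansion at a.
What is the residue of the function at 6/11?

The residue is 25729/28566.

At the order-2 pole 6/11 set g(w) = (w - (6/11))^2*f(w) = (-11*w/30 - 25/33)/(w - 9/5).
Order-2 pole: residue = g'(a); g'(6/11) = 25729/28566, so the residue is 25729/28566.


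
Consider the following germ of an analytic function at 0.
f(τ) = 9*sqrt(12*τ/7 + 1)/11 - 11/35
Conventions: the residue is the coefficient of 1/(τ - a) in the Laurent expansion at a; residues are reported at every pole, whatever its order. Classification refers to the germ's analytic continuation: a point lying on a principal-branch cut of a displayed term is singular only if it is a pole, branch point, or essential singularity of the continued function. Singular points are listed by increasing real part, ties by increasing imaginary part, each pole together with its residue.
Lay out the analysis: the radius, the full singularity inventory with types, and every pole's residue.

Branch term (9/11)*sqrt(1 - τ/(-7/12)): its argument vanishes at τ = -7/12, a square-root branch point, modulus 7/12.
The radius of convergence is the smallest modulus among the singular points: 7/12.

Radius of convergence at 0: 7/12.
At -7/12: an algebraic (square-root) branch point.


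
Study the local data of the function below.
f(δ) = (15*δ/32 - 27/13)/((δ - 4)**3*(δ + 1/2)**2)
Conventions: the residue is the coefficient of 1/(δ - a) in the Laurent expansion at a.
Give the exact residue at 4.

At the order-3 pole 4 set g(δ) = (δ - (4))^3*f(δ) = (15*δ/32 - 27/13)/(δ + 1/2)**2.
Order-3 pole: residue = g''(a)/2; g''(4) = -223/9477, so the residue is -223/18954.

The residue is -223/18954.


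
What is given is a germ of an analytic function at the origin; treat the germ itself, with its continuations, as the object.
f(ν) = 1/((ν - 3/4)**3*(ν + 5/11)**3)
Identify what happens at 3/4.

The denominator factor ν - 3/4 vanishes at 3/4 and appears to the power 3; the numerator there equals 1, nonzero, and no other factor vanishes.
Hence a pole whose order is the multiplicity, 3.

The point is a pole of order 3.


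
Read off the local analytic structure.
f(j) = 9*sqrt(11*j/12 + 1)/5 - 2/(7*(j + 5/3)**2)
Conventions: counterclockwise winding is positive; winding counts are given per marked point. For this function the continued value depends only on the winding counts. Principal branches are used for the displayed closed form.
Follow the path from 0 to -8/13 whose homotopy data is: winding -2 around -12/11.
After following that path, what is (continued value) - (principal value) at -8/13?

Continued minus principal equals 0.

The rational part is single-valued and drops out of the difference; each branch term changes only by its own monodromy.
(9/5)*sqrt(1 - j/(-12/11)): winding -2 is even, the square root returns to the same sheet, contribution 0.
Summing the contributions at j = -8/13 gives 0.


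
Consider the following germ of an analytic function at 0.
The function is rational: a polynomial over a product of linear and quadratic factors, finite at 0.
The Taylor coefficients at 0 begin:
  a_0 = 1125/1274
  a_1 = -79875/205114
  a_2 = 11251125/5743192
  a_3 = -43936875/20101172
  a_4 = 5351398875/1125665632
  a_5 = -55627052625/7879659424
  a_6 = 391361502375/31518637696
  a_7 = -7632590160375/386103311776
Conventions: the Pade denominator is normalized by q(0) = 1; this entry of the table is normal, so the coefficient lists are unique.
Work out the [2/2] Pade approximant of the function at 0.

Taylor coefficients needed (read off): a_0 = 1125/1274, a_1 = -79875/205114, a_2 = 11251125/5743192, a_3 = -43936875/20101172, a_4 = 5351398875/1125665632.
Write the denominator as Q(λ) = 1 + q1*λ + q2*λ^2. Requiring Q*f - P = O(λ^5) with deg P <= 2 kills the coefficients of λ^3..λ^4 in Q*f:
  λ^3: a_3 + q1*a_2 + q2*a_1 = 0, i.e. -43936875/20101172 + (11251125/5743192)*q1 + (-79875/205114)*q2 = 0.
  λ^4: a_4 + q1*a_3 + q2*a_2 = 0, i.e. 5351398875/1125665632 + (-43936875/20101172)*q1 + (11251125/5743192)*q2 = 0.
Solving this linear system: q1 = 16423903/20179901, q2 = -11754469/7740236.
The numerator is Q*f truncated at degree 2: P0 = a_0 = 1125/1274; P1 = a_1 + q1*a_0 = 604662750/1836370991; P2 = a_2 + q1*a_1 + q2*a_0 = 25434016875/84473065586.

The Pade approximant has numerator coefficients [1125/1274, 604662750/1836370991, 25434016875/84473065586]; denominator coefficients [1, 16423903/20179901, -11754469/7740236].


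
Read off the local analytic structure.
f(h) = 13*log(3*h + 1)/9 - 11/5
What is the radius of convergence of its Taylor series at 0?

Branch term (13/9)*log(1 - h/(-1/3)): its argument vanishes at h = -1/3, a logarithmic branch point, modulus 1/3.
The radius of convergence is the smallest modulus among the singular points: 1/3.

The radius of convergence is 1/3.


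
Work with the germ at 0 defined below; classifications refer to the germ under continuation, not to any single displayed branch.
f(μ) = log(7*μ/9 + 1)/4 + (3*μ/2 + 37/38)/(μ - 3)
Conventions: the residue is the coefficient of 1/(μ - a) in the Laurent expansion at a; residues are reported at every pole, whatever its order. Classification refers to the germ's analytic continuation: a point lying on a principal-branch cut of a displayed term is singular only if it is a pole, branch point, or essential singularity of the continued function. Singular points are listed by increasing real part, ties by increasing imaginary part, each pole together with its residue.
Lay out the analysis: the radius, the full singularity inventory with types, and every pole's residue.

Denominator factor (μ - 3): pole of order 1 at 3, modulus 3.
Branch term (1/4)*log(1 - μ/(-9/7)): its argument vanishes at μ = -9/7, a logarithmic branch point, modulus 9/7.
The radius of convergence is the smallest modulus among the singular points: 9/7.
The branch term is analytic at 3 and contributes nothing to the residue; only the rational part matters.
At the order-1 pole 3 set g(μ) = (μ - (3))*(rational part) = 3*μ/2 + 37/38.
Simple pole: residue = g(a) at a = 3, which is 104/19.
List the singular points by increasing real part (a conjugate pair: the negative imaginary part first).

Radius of convergence at 0: 9/7.
At -9/7: a logarithmic branch point.
At 3: a pole of order 1; residue 104/19.


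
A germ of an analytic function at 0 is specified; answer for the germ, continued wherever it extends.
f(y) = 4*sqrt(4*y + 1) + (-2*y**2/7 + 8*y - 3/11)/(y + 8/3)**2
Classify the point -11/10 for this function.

The point is a regular point.

Denominator factors: y + 8/3 = 47/30 at y = -11/10 — none vanishes.
Branch term sqrt(1 - y/(-1/4)): argument at -11/10 is -17/5, nonzero, so -11/10 is not its branch point (a point on a principal cut is still regular for the continued germ).
So the germ continues analytically to -11/10.


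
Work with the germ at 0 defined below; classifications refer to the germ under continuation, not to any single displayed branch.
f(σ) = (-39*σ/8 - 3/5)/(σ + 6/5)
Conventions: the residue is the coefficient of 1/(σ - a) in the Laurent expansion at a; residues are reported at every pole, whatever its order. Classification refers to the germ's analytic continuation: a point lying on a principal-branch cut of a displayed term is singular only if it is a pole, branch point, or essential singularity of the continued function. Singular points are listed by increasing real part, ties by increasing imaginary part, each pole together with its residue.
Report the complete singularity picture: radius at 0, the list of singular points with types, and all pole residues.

Radius of convergence at 0: 6/5.
At -6/5: a pole of order 1; residue 21/4.

Denominator factor (σ + 6/5): pole of order 1 at -6/5, modulus 6/5.
The radius of convergence is the smallest modulus among the singular points: 6/5.
At the order-1 pole -6/5 set g(σ) = (σ - (-6/5))*f(σ) = -39*σ/8 - 3/5.
Simple pole: residue = g(a) at a = -6/5, which is 21/4.


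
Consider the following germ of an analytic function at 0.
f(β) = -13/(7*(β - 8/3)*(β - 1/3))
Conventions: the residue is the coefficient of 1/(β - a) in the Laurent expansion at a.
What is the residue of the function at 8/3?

The residue is -39/49.

At the order-1 pole 8/3 set g(β) = (β - (8/3))*f(β) = -13/(7*(β - 1/3)).
Simple pole: residue = g(a) at a = 8/3, which is -39/49.
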